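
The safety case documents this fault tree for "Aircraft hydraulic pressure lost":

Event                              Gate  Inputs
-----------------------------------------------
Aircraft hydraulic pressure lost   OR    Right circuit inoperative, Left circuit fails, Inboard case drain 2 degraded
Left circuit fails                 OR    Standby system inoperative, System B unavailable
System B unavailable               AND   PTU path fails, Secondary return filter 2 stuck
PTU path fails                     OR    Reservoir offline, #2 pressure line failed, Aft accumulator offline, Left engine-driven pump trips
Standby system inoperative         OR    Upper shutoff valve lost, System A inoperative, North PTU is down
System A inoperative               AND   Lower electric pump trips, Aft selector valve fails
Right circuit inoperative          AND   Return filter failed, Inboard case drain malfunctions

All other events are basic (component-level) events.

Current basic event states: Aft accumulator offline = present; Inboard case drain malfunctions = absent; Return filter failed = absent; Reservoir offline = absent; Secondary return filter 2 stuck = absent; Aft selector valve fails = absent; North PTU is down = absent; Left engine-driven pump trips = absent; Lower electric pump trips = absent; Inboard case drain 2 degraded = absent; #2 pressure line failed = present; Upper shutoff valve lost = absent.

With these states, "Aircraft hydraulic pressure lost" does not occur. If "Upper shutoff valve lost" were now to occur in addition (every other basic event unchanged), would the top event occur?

Yes

Counterfactual: set "Upper shutoff valve lost" to occurred.
Right circuit inoperative [AND]: Return filter failed=not, Inboard case drain malfunctions=not → not all inputs occur → does not occur.
System A inoperative [AND]: Lower electric pump trips=not, Aft selector valve fails=not → not all inputs occur → does not occur.
Standby system inoperative [OR]: Upper shutoff valve lost=occurs, System A inoperative=not, North PTU is down=not → at least one input occurs → occurs.
PTU path fails [OR]: Reservoir offline=not, #2 pressure line failed=occurs, Aft accumulator offline=occurs, Left engine-driven pump trips=not → at least one input occurs → occurs.
System B unavailable [AND]: PTU path fails=occurs, Secondary return filter 2 stuck=not → not all inputs occur → does not occur.
Left circuit fails [OR]: Standby system inoperative=occurs, System B unavailable=not → at least one input occurs → occurs.
Aircraft hydraulic pressure lost [OR]: Right circuit inoperative=not, Left circuit fails=occurs, Inboard case drain 2 degraded=not → at least one input occurs → occurs.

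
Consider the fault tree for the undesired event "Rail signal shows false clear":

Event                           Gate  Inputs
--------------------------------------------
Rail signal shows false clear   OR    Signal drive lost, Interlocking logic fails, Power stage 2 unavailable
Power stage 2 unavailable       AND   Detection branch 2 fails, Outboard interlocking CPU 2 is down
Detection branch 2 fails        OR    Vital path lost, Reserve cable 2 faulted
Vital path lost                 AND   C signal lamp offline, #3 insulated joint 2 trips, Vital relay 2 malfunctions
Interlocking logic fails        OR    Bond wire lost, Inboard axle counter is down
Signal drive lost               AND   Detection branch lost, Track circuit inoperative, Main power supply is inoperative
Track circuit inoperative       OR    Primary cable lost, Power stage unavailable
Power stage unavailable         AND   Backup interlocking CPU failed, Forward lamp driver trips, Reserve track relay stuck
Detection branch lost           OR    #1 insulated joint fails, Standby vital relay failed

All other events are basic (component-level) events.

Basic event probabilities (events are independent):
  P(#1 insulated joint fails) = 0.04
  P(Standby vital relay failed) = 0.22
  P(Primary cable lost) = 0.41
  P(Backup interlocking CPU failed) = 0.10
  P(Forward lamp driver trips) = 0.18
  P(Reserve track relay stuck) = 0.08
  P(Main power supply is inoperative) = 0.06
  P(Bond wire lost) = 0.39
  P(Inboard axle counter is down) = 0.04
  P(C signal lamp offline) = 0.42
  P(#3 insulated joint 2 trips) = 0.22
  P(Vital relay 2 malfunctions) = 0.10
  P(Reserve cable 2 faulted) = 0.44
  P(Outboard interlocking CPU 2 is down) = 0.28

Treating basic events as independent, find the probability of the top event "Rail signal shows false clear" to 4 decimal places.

0.4906

P(Detection branch lost) [OR] = 1 − (1−0.04) × (1−0.22) = 0.251200
P(Power stage unavailable) [AND] = 0.10 × 0.18 × 0.08 = 0.001440
P(Track circuit inoperative) [OR] = 1 − (1−0.41) × (1−0.001440) = 0.410850
P(Signal drive lost) [AND] = 0.251200 × 0.410850 × 0.06 = 0.006192
P(Interlocking logic fails) [OR] = 1 − (1−0.39) × (1−0.04) = 0.414400
P(Vital path lost) [AND] = 0.42 × 0.22 × 0.10 = 0.009240
P(Detection branch 2 fails) [OR] = 1 − (1−0.009240) × (1−0.44) = 0.445174
P(Power stage 2 unavailable) [AND] = 0.445174 × 0.28 = 0.124649
P(Rail signal shows false clear) [OR] = 1 − (1−0.006192) × (1−0.414400) × (1−0.124649) = 0.490569
Rounded to 4 decimal places: P(Rail signal shows false clear) ≈ 0.4906.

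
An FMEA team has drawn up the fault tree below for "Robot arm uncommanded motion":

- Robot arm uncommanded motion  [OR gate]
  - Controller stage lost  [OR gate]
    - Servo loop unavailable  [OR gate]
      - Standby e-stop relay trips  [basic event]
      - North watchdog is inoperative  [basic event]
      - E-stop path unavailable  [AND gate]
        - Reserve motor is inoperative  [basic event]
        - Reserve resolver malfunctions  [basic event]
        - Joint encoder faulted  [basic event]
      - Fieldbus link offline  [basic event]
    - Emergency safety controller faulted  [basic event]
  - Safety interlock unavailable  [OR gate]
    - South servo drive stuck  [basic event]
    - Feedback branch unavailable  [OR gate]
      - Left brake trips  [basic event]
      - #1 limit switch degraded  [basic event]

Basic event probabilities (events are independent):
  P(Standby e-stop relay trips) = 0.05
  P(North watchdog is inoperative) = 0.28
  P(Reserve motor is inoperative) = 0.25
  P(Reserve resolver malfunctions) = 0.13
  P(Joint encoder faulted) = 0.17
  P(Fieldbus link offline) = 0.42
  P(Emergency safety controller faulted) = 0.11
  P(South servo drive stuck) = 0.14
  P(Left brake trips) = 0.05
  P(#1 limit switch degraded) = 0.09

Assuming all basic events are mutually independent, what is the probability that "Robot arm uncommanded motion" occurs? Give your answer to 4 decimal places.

P(E-stop path unavailable) [AND] = 0.25 × 0.13 × 0.17 = 0.005525
P(Servo loop unavailable) [OR] = 1 − (1−0.05) × (1−0.28) × (1−0.005525) × (1−0.42) = 0.605472
P(Controller stage lost) [OR] = 1 − (1−0.605472) × (1−0.11) = 0.648870
P(Feedback branch unavailable) [OR] = 1 − (1−0.05) × (1−0.09) = 0.135500
P(Safety interlock unavailable) [OR] = 1 − (1−0.14) × (1−0.135500) = 0.256530
P(Robot arm uncommanded motion) [OR] = 1 − (1−0.648870) × (1−0.256530) = 0.738945
Rounded to 4 decimal places: P(Robot arm uncommanded motion) ≈ 0.7389.

0.7389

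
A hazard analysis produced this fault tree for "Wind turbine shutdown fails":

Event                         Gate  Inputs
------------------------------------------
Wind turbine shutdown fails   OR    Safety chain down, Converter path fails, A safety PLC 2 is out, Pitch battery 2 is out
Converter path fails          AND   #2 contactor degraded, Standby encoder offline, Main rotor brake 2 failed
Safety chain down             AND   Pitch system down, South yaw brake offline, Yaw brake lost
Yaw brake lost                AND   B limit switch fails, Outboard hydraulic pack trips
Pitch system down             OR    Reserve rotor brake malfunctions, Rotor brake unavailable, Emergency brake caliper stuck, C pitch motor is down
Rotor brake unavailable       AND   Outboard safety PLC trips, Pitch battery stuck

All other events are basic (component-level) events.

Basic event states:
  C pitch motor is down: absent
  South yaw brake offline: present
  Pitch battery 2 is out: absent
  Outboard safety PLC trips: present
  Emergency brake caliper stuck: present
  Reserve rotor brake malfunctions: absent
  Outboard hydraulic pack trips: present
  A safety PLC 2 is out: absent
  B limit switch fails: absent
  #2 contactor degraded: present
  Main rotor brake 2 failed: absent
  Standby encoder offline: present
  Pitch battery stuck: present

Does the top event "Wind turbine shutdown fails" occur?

No

Rotor brake unavailable [AND]: Outboard safety PLC trips=occurs, Pitch battery stuck=occurs → all inputs occur → occurs.
Pitch system down [OR]: Reserve rotor brake malfunctions=not, Rotor brake unavailable=occurs, Emergency brake caliper stuck=occurs, C pitch motor is down=not → at least one input occurs → occurs.
Yaw brake lost [AND]: B limit switch fails=not, Outboard hydraulic pack trips=occurs → not all inputs occur → does not occur.
Safety chain down [AND]: Pitch system down=occurs, South yaw brake offline=occurs, Yaw brake lost=not → not all inputs occur → does not occur.
Converter path fails [AND]: #2 contactor degraded=occurs, Standby encoder offline=occurs, Main rotor brake 2 failed=not → not all inputs occur → does not occur.
Wind turbine shutdown fails [OR]: Safety chain down=not, Converter path fails=not, A safety PLC 2 is out=not, Pitch battery 2 is out=not → no input occurs → does not occur.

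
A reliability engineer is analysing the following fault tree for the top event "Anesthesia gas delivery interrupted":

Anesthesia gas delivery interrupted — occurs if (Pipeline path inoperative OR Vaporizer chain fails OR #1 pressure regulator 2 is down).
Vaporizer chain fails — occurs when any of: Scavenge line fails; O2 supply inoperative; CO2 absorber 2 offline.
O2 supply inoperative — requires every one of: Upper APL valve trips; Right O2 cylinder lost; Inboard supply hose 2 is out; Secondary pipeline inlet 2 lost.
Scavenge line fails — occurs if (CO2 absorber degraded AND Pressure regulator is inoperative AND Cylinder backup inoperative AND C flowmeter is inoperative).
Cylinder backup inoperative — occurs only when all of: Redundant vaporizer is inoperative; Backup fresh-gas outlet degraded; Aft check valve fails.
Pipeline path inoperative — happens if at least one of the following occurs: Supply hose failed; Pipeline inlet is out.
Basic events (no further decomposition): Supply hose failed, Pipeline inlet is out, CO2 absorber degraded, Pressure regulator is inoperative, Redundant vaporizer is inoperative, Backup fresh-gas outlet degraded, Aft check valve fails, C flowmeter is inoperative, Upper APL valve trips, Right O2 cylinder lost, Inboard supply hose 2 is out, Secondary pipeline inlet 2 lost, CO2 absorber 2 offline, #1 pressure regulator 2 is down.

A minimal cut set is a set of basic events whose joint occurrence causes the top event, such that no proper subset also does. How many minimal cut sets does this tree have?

6

Pipeline path inoperative [OR]: union of children's cut sets → 2 cut set(s).
Cylinder backup inoperative [AND]: one cut set from each child combined → 1 × 1 × 1 = 1 cut set(s).
Scavenge line fails [AND]: one cut set from each child combined → 1 × 1 × 1 × 1 = 1 cut set(s).
O2 supply inoperative [AND]: one cut set from each child combined → 1 × 1 × 1 × 1 = 1 cut set(s).
Vaporizer chain fails [OR]: union of children's cut sets → 3 cut set(s).
Anesthesia gas delivery interrupted [OR]: union of children's cut sets → 6 cut set(s).
Minimal cut sets: {Supply hose failed}; {Pipeline inlet is out}; {Aft check valve fails, Backup fresh-gas outlet degraded, C flowmeter is inoperative, CO2 absorber degraded, Pressure regulator is inoperative, Redundant vaporizer is inoperative}; {Inboard supply hose 2 is out, Right O2 cylinder lost, Secondary pipeline inlet 2 lost, Upper APL valve trips}; {CO2 absorber 2 offline}; {#1 pressure regulator 2 is down}.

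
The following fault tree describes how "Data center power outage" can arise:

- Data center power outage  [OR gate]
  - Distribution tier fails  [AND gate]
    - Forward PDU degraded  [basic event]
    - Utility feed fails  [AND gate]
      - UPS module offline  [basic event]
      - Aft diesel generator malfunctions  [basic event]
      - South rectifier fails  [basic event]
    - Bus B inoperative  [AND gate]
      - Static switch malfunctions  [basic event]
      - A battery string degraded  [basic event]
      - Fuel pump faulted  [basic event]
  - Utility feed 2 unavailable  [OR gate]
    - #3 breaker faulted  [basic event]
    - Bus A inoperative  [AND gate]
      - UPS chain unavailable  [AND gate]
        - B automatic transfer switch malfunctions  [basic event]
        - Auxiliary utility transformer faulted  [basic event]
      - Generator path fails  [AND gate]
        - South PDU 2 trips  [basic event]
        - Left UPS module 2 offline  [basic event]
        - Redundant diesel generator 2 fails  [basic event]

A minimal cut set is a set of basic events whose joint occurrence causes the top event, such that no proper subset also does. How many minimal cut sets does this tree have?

Utility feed fails [AND]: one cut set from each child combined → 1 × 1 × 1 = 1 cut set(s).
Bus B inoperative [AND]: one cut set from each child combined → 1 × 1 × 1 = 1 cut set(s).
Distribution tier fails [AND]: one cut set from each child combined → 1 × 1 × 1 = 1 cut set(s).
UPS chain unavailable [AND]: one cut set from each child combined → 1 × 1 = 1 cut set(s).
Generator path fails [AND]: one cut set from each child combined → 1 × 1 × 1 = 1 cut set(s).
Bus A inoperative [AND]: one cut set from each child combined → 1 × 1 = 1 cut set(s).
Utility feed 2 unavailable [OR]: union of children's cut sets → 2 cut set(s).
Data center power outage [OR]: union of children's cut sets → 3 cut set(s).
Minimal cut sets: {A battery string degraded, Aft diesel generator malfunctions, Forward PDU degraded, Fuel pump faulted, South rectifier fails, Static switch malfunctions, UPS module offline}; {#3 breaker faulted}; {Auxiliary utility transformer faulted, B automatic transfer switch malfunctions, Left UPS module 2 offline, Redundant diesel generator 2 fails, South PDU 2 trips}.

3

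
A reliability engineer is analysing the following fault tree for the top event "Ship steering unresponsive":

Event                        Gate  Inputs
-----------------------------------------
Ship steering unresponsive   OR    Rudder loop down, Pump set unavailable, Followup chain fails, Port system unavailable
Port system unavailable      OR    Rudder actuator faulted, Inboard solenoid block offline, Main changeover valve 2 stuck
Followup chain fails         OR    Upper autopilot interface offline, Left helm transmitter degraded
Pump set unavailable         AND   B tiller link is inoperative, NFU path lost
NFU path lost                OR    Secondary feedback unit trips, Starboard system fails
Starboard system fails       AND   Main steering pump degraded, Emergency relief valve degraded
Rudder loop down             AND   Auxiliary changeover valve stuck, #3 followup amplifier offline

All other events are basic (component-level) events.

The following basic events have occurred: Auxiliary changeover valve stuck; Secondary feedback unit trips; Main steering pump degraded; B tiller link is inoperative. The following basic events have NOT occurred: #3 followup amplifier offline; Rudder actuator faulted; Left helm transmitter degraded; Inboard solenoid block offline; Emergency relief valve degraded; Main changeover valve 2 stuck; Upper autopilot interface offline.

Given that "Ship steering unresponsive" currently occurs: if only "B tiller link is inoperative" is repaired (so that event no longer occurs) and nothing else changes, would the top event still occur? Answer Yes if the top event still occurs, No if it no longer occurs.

Counterfactual: set "B tiller link is inoperative" to not occurred.
Rudder loop down [AND]: Auxiliary changeover valve stuck=occurs, #3 followup amplifier offline=not → not all inputs occur → does not occur.
Starboard system fails [AND]: Main steering pump degraded=occurs, Emergency relief valve degraded=not → not all inputs occur → does not occur.
NFU path lost [OR]: Secondary feedback unit trips=occurs, Starboard system fails=not → at least one input occurs → occurs.
Pump set unavailable [AND]: B tiller link is inoperative=not, NFU path lost=occurs → not all inputs occur → does not occur.
Followup chain fails [OR]: Upper autopilot interface offline=not, Left helm transmitter degraded=not → no input occurs → does not occur.
Port system unavailable [OR]: Rudder actuator faulted=not, Inboard solenoid block offline=not, Main changeover valve 2 stuck=not → no input occurs → does not occur.
Ship steering unresponsive [OR]: Rudder loop down=not, Pump set unavailable=not, Followup chain fails=not, Port system unavailable=not → no input occurs → does not occur.

No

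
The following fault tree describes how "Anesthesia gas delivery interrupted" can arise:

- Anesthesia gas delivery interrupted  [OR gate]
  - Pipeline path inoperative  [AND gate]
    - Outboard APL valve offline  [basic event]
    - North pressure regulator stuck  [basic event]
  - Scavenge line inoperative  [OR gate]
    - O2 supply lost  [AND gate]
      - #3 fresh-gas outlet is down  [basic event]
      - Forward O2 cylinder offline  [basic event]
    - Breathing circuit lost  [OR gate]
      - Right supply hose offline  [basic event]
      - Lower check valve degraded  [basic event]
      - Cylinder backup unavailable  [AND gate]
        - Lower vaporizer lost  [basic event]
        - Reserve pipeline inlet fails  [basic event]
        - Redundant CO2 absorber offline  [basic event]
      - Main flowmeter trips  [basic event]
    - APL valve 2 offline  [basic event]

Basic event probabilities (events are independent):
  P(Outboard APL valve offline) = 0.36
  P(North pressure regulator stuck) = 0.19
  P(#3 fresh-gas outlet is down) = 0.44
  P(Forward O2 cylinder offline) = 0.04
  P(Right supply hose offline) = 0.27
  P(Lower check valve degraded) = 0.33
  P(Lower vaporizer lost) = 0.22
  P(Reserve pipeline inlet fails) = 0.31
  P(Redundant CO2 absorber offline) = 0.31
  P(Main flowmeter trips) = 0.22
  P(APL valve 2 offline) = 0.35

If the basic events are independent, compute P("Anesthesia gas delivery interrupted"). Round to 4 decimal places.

0.7779

P(Pipeline path inoperative) [AND] = 0.36 × 0.19 = 0.068400
P(O2 supply lost) [AND] = 0.44 × 0.04 = 0.017600
P(Cylinder backup unavailable) [AND] = 0.22 × 0.31 × 0.31 = 0.021142
P(Breathing circuit lost) [OR] = 1 − (1−0.27) × (1−0.33) × (1−0.021142) × (1−0.22) = 0.626568
P(Scavenge line inoperative) [OR] = 1 − (1−0.017600) × (1−0.626568) × (1−0.35) = 0.761541
P(Anesthesia gas delivery interrupted) [OR] = 1 − (1−0.068400) × (1−0.761541) = 0.777852
Rounded to 4 decimal places: P(Anesthesia gas delivery interrupted) ≈ 0.7779.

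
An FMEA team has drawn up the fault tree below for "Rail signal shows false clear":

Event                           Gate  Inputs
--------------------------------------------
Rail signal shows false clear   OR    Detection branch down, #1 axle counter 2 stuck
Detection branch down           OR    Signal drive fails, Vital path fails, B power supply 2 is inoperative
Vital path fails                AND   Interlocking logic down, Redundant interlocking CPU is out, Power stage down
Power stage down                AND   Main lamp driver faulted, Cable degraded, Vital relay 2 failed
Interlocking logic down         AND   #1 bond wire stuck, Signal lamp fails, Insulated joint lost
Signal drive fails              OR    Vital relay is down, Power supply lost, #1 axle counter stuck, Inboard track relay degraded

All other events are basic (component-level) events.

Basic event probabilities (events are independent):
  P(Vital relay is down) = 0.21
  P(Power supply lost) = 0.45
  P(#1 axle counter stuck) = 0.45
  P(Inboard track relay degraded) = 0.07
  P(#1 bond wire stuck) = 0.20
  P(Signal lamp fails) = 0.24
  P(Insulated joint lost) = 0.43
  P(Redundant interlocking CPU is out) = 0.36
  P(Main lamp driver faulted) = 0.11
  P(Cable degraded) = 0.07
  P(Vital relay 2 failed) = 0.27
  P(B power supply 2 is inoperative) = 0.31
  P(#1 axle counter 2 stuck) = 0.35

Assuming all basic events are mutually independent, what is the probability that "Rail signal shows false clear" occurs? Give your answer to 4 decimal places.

0.9003

P(Signal drive fails) [OR] = 1 − (1−0.21) × (1−0.45) × (1−0.45) × (1−0.07) = 0.777753
P(Interlocking logic down) [AND] = 0.20 × 0.24 × 0.43 = 0.020640
P(Power stage down) [AND] = 0.11 × 0.07 × 0.27 = 0.002079
P(Vital path fails) [AND] = 0.020640 × 0.36 × 0.002079 = 0.000015
P(Detection branch down) [OR] = 1 − (1−0.777753) × (1−0.000015) × (1−0.31) = 0.846652
P(Rail signal shows false clear) [OR] = 1 − (1−0.846652) × (1−0.35) = 0.900324
Rounded to 4 decimal places: P(Rail signal shows false clear) ≈ 0.9003.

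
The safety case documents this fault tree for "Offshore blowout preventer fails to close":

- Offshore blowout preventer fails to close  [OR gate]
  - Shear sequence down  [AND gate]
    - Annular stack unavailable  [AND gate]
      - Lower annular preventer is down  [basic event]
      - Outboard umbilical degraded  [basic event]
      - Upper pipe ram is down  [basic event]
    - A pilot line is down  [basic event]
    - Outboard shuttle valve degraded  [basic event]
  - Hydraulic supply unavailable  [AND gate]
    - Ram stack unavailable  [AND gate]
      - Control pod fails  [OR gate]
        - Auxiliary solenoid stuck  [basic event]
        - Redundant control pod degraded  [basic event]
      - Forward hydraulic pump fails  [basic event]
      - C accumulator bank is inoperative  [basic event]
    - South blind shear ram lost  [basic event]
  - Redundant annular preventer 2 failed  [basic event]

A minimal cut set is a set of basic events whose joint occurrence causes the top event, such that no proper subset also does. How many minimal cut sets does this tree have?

Annular stack unavailable [AND]: one cut set from each child combined → 1 × 1 × 1 = 1 cut set(s).
Shear sequence down [AND]: one cut set from each child combined → 1 × 1 × 1 = 1 cut set(s).
Control pod fails [OR]: union of children's cut sets → 2 cut set(s).
Ram stack unavailable [AND]: one cut set from each child combined → 2 × 1 × 1 = 2 cut set(s).
Hydraulic supply unavailable [AND]: one cut set from each child combined → 2 × 1 = 2 cut set(s).
Offshore blowout preventer fails to close [OR]: union of children's cut sets → 4 cut set(s).
Minimal cut sets: {A pilot line is down, Lower annular preventer is down, Outboard shuttle valve degraded, Outboard umbilical degraded, Upper pipe ram is down}; {Auxiliary solenoid stuck, C accumulator bank is inoperative, Forward hydraulic pump fails, South blind shear ram lost}; {C accumulator bank is inoperative, Forward hydraulic pump fails, Redundant control pod degraded, South blind shear ram lost}; {Redundant annular preventer 2 failed}.

4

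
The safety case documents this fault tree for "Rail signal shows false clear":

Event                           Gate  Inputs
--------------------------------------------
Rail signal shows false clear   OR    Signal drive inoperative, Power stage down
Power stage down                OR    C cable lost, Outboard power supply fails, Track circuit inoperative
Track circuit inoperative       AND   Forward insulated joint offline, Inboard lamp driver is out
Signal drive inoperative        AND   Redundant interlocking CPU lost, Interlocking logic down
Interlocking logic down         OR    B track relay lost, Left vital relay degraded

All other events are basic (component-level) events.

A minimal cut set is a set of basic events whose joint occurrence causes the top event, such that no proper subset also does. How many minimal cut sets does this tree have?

Interlocking logic down [OR]: union of children's cut sets → 2 cut set(s).
Signal drive inoperative [AND]: one cut set from each child combined → 1 × 2 = 2 cut set(s).
Track circuit inoperative [AND]: one cut set from each child combined → 1 × 1 = 1 cut set(s).
Power stage down [OR]: union of children's cut sets → 3 cut set(s).
Rail signal shows false clear [OR]: union of children's cut sets → 5 cut set(s).
Minimal cut sets: {B track relay lost, Redundant interlocking CPU lost}; {Left vital relay degraded, Redundant interlocking CPU lost}; {C cable lost}; {Outboard power supply fails}; {Forward insulated joint offline, Inboard lamp driver is out}.

5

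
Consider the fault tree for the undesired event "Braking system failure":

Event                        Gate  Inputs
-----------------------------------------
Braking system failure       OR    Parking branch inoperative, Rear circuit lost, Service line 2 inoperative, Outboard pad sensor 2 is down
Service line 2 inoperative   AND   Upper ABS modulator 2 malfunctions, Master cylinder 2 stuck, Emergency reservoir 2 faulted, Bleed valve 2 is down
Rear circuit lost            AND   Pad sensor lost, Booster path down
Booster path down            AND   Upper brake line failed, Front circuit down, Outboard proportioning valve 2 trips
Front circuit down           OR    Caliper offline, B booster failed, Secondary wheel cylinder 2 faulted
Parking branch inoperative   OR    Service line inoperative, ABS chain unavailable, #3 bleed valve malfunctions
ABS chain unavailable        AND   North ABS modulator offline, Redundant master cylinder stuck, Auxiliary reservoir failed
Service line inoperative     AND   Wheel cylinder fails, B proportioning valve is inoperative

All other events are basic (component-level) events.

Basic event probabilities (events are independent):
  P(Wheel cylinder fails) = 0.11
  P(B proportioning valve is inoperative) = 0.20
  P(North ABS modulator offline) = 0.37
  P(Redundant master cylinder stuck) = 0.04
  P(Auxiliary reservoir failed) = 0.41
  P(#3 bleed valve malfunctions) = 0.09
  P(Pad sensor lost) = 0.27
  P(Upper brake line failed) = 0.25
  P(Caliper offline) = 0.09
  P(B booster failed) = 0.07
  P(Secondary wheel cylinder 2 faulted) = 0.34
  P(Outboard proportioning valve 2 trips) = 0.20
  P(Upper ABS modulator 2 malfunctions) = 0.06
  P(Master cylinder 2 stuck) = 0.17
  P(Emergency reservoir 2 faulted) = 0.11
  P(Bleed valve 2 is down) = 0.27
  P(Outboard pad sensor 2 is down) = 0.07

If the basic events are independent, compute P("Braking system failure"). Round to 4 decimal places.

P(Service line inoperative) [AND] = 0.11 × 0.20 = 0.022000
P(ABS chain unavailable) [AND] = 0.37 × 0.04 × 0.41 = 0.006068
P(Parking branch inoperative) [OR] = 1 − (1−0.022000) × (1−0.006068) × (1−0.09) = 0.115420
P(Front circuit down) [OR] = 1 − (1−0.09) × (1−0.07) × (1−0.34) = 0.441442
P(Booster path down) [AND] = 0.25 × 0.441442 × 0.20 = 0.022072
P(Rear circuit lost) [AND] = 0.27 × 0.022072 = 0.005959
P(Service line 2 inoperative) [AND] = 0.06 × 0.17 × 0.11 × 0.27 = 0.000303
P(Braking system failure) [OR] = 1 − (1−0.115420) × (1−0.005959) × (1−0.000303) × (1−0.07) = 0.182491
Rounded to 4 decimal places: P(Braking system failure) ≈ 0.1825.

0.1825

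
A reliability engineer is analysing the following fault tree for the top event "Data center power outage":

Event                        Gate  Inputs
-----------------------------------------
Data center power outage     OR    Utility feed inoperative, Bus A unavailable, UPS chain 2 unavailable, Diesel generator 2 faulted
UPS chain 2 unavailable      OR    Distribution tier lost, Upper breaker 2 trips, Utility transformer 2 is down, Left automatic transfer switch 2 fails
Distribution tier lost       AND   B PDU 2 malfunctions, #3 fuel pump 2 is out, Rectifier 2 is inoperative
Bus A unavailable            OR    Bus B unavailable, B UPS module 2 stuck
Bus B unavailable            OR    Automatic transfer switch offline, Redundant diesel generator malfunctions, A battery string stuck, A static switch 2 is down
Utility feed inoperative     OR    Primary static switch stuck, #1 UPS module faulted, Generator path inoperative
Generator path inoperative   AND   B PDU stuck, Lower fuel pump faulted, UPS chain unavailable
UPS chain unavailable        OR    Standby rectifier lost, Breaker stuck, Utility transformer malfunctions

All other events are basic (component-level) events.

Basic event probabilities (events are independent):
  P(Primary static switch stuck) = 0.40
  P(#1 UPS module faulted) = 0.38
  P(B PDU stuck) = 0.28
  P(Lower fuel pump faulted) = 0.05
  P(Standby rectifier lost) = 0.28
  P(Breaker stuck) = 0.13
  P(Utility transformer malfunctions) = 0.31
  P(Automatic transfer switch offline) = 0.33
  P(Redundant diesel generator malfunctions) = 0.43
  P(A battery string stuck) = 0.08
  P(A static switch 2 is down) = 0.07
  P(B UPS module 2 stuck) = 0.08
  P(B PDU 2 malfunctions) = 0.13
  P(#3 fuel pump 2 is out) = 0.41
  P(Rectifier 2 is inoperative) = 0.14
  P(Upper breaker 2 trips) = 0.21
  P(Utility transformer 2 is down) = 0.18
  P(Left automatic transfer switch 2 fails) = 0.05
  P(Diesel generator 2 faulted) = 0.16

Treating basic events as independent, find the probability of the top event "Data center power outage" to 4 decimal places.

0.9431

P(UPS chain unavailable) [OR] = 1 − (1−0.28) × (1−0.13) × (1−0.31) = 0.567784
P(Generator path inoperative) [AND] = 0.28 × 0.05 × 0.567784 = 0.007949
P(Utility feed inoperative) [OR] = 1 − (1−0.40) × (1−0.38) × (1−0.007949) = 0.630957
P(Bus B unavailable) [OR] = 1 − (1−0.33) × (1−0.43) × (1−0.08) × (1−0.07) = 0.673246
P(Bus A unavailable) [OR] = 1 − (1−0.673246) × (1−0.08) = 0.699386
P(Distribution tier lost) [AND] = 0.13 × 0.41 × 0.14 = 0.007462
P(UPS chain 2 unavailable) [OR] = 1 − (1−0.007462) × (1−0.21) × (1−0.18) × (1−0.05) = 0.389182
P(Data center power outage) [OR] = 1 − (1−0.630957) × (1−0.699386) × (1−0.389182) × (1−0.16) = 0.943078
Rounded to 4 decimal places: P(Data center power outage) ≈ 0.9431.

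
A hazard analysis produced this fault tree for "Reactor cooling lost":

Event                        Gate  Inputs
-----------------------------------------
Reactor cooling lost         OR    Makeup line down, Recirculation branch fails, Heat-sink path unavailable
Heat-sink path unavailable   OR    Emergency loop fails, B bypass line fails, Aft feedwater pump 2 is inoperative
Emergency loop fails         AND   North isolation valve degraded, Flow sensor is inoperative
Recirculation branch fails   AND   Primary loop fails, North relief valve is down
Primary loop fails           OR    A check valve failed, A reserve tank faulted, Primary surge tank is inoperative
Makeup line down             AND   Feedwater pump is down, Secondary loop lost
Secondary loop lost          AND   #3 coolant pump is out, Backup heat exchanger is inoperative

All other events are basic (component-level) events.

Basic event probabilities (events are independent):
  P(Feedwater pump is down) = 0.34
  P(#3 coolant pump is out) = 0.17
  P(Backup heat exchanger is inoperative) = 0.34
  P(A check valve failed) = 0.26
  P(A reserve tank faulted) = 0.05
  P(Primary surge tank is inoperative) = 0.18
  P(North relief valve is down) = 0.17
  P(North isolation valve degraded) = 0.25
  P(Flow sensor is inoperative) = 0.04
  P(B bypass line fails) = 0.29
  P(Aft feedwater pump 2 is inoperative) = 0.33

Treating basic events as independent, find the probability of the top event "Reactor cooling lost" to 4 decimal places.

P(Secondary loop lost) [AND] = 0.17 × 0.34 = 0.057800
P(Makeup line down) [AND] = 0.34 × 0.057800 = 0.019652
P(Primary loop fails) [OR] = 1 − (1−0.26) × (1−0.05) × (1−0.18) = 0.423540
P(Recirculation branch fails) [AND] = 0.423540 × 0.17 = 0.072002
P(Emergency loop fails) [AND] = 0.25 × 0.04 = 0.010000
P(Heat-sink path unavailable) [OR] = 1 − (1−0.010000) × (1−0.29) × (1−0.33) = 0.529057
P(Reactor cooling lost) [OR] = 1 − (1−0.019652) × (1−0.072002) × (1−0.529057) = 0.571554
Rounded to 4 decimal places: P(Reactor cooling lost) ≈ 0.5716.

0.5716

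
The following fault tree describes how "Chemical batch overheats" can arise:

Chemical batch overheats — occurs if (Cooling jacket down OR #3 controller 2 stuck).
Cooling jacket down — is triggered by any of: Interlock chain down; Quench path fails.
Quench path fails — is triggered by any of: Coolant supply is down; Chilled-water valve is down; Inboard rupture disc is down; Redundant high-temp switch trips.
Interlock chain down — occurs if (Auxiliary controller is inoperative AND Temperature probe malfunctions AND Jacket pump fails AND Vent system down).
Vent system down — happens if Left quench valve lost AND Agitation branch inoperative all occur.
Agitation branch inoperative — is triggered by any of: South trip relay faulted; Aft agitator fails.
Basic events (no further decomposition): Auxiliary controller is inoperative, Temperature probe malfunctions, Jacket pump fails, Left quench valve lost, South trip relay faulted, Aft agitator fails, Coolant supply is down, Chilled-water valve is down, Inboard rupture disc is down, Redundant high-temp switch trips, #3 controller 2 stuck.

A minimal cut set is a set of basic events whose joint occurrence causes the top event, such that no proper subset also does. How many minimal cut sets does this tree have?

Agitation branch inoperative [OR]: union of children's cut sets → 2 cut set(s).
Vent system down [AND]: one cut set from each child combined → 1 × 2 = 2 cut set(s).
Interlock chain down [AND]: one cut set from each child combined → 1 × 1 × 1 × 2 = 2 cut set(s).
Quench path fails [OR]: union of children's cut sets → 4 cut set(s).
Cooling jacket down [OR]: union of children's cut sets → 6 cut set(s).
Chemical batch overheats [OR]: union of children's cut sets → 7 cut set(s).
Minimal cut sets: {Auxiliary controller is inoperative, Jacket pump fails, Left quench valve lost, South trip relay faulted, Temperature probe malfunctions}; {Aft agitator fails, Auxiliary controller is inoperative, Jacket pump fails, Left quench valve lost, Temperature probe malfunctions}; {Coolant supply is down}; {Chilled-water valve is down}; {Inboard rupture disc is down}; {Redundant high-temp switch trips}; {#3 controller 2 stuck}.

7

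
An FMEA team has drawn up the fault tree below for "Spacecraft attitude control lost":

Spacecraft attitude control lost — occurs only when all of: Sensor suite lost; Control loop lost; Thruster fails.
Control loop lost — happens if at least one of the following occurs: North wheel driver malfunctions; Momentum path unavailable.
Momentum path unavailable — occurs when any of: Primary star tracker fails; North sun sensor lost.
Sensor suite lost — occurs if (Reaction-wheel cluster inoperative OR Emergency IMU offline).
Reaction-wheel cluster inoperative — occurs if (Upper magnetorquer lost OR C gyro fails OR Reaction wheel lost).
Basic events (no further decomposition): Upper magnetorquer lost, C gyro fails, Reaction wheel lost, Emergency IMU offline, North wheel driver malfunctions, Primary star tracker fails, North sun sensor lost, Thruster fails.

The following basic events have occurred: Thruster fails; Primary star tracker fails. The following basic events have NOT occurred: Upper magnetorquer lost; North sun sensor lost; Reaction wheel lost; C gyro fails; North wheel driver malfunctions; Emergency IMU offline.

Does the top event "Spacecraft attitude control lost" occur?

Reaction-wheel cluster inoperative [OR]: Upper magnetorquer lost=not, C gyro fails=not, Reaction wheel lost=not → no input occurs → does not occur.
Sensor suite lost [OR]: Reaction-wheel cluster inoperative=not, Emergency IMU offline=not → no input occurs → does not occur.
Momentum path unavailable [OR]: Primary star tracker fails=occurs, North sun sensor lost=not → at least one input occurs → occurs.
Control loop lost [OR]: North wheel driver malfunctions=not, Momentum path unavailable=occurs → at least one input occurs → occurs.
Spacecraft attitude control lost [AND]: Sensor suite lost=not, Control loop lost=occurs, Thruster fails=occurs → not all inputs occur → does not occur.

No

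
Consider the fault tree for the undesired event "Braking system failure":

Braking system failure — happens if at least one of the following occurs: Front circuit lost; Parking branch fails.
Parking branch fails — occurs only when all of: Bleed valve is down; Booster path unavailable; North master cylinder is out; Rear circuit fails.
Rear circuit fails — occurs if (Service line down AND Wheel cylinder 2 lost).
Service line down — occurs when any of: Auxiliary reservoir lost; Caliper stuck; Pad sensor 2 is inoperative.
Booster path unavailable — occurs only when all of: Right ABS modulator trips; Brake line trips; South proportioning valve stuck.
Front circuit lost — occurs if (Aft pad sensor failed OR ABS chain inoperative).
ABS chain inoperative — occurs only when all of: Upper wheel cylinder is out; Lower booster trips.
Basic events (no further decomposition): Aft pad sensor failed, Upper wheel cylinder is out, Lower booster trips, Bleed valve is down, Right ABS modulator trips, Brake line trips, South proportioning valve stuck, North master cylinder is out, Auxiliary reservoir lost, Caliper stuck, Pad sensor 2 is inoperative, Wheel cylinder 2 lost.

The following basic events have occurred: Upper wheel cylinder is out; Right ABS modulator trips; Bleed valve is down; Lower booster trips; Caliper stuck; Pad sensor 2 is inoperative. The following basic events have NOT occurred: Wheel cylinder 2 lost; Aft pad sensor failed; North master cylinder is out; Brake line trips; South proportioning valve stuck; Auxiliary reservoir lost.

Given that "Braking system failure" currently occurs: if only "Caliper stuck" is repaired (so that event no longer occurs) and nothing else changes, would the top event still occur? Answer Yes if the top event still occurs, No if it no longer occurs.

Counterfactual: set "Caliper stuck" to not occurred.
ABS chain inoperative [AND]: Upper wheel cylinder is out=occurs, Lower booster trips=occurs → all inputs occur → occurs.
Front circuit lost [OR]: Aft pad sensor failed=not, ABS chain inoperative=occurs → at least one input occurs → occurs.
Booster path unavailable [AND]: Right ABS modulator trips=occurs, Brake line trips=not, South proportioning valve stuck=not → not all inputs occur → does not occur.
Service line down [OR]: Auxiliary reservoir lost=not, Caliper stuck=not, Pad sensor 2 is inoperative=occurs → at least one input occurs → occurs.
Rear circuit fails [AND]: Service line down=occurs, Wheel cylinder 2 lost=not → not all inputs occur → does not occur.
Parking branch fails [AND]: Bleed valve is down=occurs, Booster path unavailable=not, North master cylinder is out=not, Rear circuit fails=not → not all inputs occur → does not occur.
Braking system failure [OR]: Front circuit lost=occurs, Parking branch fails=not → at least one input occurs → occurs.

Yes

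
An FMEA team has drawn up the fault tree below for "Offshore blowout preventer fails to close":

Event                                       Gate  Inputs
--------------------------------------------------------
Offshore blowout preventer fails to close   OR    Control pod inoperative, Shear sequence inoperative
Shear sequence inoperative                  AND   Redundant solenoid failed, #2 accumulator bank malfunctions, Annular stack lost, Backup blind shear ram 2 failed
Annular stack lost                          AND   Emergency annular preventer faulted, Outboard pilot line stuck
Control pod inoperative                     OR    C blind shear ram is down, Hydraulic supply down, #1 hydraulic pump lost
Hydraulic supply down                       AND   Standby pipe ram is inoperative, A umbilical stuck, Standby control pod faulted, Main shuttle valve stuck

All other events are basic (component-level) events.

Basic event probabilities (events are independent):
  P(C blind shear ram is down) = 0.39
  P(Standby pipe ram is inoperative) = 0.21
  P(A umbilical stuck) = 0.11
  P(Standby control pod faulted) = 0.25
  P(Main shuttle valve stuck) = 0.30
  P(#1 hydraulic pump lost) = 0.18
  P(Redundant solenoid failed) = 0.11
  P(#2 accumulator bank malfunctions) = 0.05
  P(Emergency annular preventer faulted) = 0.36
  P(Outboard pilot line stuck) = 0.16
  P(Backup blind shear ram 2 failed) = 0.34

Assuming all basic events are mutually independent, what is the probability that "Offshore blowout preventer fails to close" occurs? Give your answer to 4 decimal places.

P(Hydraulic supply down) [AND] = 0.21 × 0.11 × 0.25 × 0.30 = 0.001733
P(Control pod inoperative) [OR] = 1 − (1−0.39) × (1−0.001733) × (1−0.18) = 0.500667
P(Annular stack lost) [AND] = 0.36 × 0.16 = 0.057600
P(Shear sequence inoperative) [AND] = 0.11 × 0.05 × 0.057600 × 0.34 = 0.000108
P(Offshore blowout preventer fails to close) [OR] = 1 − (1−0.500667) × (1−0.000108) = 0.500721
Rounded to 4 decimal places: P(Offshore blowout preventer fails to close) ≈ 0.5007.

0.5007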